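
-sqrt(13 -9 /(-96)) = -sqrt(838) /8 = -3.62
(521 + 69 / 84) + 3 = 14695 / 28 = 524.82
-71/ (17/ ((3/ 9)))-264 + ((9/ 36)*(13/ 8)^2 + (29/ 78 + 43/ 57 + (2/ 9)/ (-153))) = -22952407505/ 87070464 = -263.61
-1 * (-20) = 20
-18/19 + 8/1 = 134/19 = 7.05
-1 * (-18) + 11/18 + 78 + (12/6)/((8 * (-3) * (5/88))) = 95.14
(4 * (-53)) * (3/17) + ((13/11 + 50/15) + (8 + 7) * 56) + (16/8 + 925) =972832/561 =1734.10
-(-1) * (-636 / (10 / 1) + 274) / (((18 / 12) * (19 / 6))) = 4208 / 95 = 44.29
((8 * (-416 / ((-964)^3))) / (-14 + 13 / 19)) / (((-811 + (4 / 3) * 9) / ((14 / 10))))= 6916 / 14147784387935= 0.00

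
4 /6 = 2 /3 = 0.67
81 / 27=3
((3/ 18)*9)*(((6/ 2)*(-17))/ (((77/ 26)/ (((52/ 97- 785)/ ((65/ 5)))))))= 11642229/ 7469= 1558.74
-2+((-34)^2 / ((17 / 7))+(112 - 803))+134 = -83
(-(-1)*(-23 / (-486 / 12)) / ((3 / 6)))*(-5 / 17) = -460 / 1377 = -0.33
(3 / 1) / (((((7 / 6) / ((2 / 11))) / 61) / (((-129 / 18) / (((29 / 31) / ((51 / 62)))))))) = -401319 / 2233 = -179.72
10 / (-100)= -1 / 10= -0.10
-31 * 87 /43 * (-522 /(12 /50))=136418.02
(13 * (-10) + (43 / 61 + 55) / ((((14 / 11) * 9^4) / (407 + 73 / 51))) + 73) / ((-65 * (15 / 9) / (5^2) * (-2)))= -6.26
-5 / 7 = -0.71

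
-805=-805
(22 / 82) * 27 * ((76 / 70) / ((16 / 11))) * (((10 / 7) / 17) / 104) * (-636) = -9869607 / 3551912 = -2.78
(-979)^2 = 958441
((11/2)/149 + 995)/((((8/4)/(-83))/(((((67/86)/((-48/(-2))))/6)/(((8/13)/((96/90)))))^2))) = -18671098000763/5141509862400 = -3.63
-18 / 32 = -9 / 16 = -0.56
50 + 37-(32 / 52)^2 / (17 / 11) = 249247 / 2873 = 86.75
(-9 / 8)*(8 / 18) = -1 / 2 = -0.50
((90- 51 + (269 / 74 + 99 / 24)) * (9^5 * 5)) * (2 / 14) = 4086486045 / 2072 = 1972242.30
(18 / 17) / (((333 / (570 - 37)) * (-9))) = -1066 / 5661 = -0.19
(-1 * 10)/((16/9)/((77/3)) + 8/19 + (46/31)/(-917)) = -17823729/871043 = -20.46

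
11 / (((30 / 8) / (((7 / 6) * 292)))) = 44968 / 45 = 999.29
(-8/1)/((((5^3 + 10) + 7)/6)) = -24/71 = -0.34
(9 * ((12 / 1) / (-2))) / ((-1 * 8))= 27 / 4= 6.75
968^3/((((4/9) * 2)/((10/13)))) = 10204191360/13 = 784937796.92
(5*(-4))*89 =-1780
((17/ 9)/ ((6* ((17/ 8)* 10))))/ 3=2/ 405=0.00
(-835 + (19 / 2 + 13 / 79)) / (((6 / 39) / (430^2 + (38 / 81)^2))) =-514136467808054 / 518319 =-991930582.92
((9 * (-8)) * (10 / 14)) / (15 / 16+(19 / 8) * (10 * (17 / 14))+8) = -5760 / 4231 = -1.36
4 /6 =2 /3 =0.67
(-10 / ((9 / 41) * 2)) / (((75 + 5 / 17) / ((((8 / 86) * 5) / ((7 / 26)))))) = -45305 / 86688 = -0.52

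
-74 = -74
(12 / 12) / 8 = 1 / 8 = 0.12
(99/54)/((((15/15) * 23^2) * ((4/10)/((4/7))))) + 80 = 888775/11109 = 80.00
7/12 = 0.58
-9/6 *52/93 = -26/31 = -0.84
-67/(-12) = 67/12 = 5.58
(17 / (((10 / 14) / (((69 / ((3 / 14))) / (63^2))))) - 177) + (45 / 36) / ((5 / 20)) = -68878 / 405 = -170.07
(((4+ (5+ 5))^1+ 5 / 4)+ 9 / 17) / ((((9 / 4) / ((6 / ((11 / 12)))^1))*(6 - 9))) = -8584 / 561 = -15.30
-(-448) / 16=28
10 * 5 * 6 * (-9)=-2700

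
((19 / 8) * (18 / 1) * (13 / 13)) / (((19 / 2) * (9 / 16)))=8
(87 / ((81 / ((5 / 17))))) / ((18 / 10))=725 / 4131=0.18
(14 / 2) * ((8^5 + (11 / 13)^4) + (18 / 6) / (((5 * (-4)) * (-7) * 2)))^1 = 229379.66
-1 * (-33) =33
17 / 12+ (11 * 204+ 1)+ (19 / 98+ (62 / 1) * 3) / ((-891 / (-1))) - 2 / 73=28640595923 / 12748428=2246.60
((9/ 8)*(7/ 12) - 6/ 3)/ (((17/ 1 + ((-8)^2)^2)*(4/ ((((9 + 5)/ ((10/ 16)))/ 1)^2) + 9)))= -4214/ 116188137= -0.00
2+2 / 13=28 / 13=2.15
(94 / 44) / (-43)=-0.05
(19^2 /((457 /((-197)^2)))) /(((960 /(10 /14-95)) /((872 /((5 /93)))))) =-1562218533843 /31990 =-48834589.99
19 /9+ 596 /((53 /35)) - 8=184931 /477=387.70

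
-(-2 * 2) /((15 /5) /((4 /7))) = 16 /21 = 0.76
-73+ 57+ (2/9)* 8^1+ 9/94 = -11951/846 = -14.13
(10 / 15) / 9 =2 / 27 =0.07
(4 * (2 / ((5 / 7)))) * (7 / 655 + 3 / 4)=27902 / 3275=8.52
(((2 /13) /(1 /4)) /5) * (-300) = -480 /13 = -36.92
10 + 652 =662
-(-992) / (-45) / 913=-992 / 41085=-0.02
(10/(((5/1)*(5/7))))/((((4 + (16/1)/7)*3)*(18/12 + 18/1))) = 49/6435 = 0.01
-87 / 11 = -7.91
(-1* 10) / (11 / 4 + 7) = -40 / 39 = -1.03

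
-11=-11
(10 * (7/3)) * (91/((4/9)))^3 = 6409121355/32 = 200285042.34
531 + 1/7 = 3718/7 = 531.14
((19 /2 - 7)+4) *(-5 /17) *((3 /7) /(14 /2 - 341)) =195 /79492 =0.00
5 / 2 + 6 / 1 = 17 / 2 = 8.50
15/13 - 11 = -128/13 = -9.85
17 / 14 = 1.21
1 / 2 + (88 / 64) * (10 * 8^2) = 880.50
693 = 693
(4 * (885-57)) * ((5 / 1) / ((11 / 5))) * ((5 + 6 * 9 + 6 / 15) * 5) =2235600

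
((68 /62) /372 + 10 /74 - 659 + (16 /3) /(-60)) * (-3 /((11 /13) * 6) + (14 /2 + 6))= -191894269931 /23467620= -8176.98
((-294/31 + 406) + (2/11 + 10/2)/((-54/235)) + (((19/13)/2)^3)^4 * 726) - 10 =55763310143212868590991/146435733997351299072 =380.80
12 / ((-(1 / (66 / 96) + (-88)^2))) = -11 / 7100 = -0.00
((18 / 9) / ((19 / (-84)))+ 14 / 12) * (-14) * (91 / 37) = 557375 / 2109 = 264.28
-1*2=-2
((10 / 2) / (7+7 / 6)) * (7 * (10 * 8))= 2400 / 7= 342.86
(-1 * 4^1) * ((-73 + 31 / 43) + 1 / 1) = 12260 / 43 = 285.12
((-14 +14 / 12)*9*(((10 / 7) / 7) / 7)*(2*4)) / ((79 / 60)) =-79200 / 3871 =-20.46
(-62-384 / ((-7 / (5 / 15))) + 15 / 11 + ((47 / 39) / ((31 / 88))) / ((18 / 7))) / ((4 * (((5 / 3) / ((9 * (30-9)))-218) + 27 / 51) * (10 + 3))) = 1752782739 / 483187814824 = 0.00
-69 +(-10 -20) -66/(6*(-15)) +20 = -1174/15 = -78.27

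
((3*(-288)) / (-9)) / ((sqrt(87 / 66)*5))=96*sqrt(638) / 145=16.72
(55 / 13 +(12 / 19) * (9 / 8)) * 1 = 2441 / 494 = 4.94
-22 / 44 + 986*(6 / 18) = 328.17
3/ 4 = 0.75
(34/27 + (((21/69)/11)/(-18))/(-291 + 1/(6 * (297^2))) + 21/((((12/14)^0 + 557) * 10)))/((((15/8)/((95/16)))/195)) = 18499089371983259/23719220705304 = 779.92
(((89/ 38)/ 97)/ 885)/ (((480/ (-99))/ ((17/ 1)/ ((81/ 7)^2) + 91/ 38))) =-123100439/ 8675229237120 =-0.00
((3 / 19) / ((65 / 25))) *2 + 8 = 2006 / 247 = 8.12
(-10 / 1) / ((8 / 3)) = -15 / 4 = -3.75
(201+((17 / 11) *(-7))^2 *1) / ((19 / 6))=230892 / 2299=100.43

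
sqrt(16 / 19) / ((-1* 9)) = -4* sqrt(19) / 171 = -0.10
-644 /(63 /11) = -1012 /9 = -112.44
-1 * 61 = -61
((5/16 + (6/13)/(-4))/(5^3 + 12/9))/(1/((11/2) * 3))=4059/157664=0.03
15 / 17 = 0.88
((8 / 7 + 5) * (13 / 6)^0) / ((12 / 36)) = 129 / 7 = 18.43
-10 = -10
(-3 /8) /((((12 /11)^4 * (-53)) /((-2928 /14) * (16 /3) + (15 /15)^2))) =-114214441 /20514816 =-5.57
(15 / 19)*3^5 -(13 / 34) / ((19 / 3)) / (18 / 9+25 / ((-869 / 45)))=75935199 / 395998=191.76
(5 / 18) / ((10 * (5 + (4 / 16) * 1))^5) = 16 / 22973068125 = 0.00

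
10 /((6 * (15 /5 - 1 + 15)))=5 /51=0.10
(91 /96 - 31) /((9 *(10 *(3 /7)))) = -4039 /5184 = -0.78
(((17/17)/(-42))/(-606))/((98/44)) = 11/623574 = 0.00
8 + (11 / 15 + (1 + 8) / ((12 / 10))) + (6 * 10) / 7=5209 / 210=24.80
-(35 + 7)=-42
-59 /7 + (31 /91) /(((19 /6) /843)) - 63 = 19.26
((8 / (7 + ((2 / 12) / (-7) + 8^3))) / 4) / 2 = 42 / 21797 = 0.00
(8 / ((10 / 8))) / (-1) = -32 / 5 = -6.40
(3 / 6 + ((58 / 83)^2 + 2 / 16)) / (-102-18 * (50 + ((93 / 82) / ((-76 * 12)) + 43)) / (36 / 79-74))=-0.01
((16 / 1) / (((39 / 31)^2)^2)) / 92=3694084 / 53209143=0.07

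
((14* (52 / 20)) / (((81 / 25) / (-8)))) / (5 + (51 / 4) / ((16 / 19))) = -465920 / 104409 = -4.46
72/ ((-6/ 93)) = -1116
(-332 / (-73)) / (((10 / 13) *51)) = 2158 / 18615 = 0.12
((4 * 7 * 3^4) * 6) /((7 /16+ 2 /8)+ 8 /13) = 2830464 /271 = 10444.52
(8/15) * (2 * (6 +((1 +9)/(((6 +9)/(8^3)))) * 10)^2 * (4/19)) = 2625536.10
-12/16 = -3/4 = -0.75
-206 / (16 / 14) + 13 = -669 / 4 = -167.25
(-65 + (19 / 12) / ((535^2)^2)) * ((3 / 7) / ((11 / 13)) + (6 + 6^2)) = -905406808920023 / 327699002500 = -2762.92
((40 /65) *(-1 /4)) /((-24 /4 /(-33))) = -11 /13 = -0.85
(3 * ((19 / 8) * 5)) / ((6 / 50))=2375 / 8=296.88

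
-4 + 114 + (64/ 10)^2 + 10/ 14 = 26543/ 175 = 151.67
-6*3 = -18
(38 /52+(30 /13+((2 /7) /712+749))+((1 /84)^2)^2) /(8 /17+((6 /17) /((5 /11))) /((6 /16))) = 3682219833973865 /12442402732032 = 295.94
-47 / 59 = -0.80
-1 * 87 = -87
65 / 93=0.70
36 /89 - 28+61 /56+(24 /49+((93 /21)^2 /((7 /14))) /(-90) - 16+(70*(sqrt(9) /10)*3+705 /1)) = 162725849 /224280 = 725.55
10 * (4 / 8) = 5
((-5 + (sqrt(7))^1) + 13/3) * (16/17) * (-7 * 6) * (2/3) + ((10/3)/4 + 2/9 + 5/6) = 2977/153 - 448 * sqrt(7)/17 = -50.27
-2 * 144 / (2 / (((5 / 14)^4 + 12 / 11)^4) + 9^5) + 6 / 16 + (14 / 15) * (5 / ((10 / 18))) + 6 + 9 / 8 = 15.90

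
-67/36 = -1.86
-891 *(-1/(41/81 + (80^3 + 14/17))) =1226907/705025831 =0.00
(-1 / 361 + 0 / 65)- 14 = -5055 / 361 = -14.00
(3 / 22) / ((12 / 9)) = 9 / 88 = 0.10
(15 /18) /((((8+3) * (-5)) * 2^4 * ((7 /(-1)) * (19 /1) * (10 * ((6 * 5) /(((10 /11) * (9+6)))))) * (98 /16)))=1 /18925368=0.00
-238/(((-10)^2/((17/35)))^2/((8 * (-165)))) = 162129/21875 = 7.41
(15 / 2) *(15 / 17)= 225 / 34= 6.62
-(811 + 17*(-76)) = 481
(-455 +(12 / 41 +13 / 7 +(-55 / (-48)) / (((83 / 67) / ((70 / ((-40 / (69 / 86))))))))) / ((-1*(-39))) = -19847938057 / 1704440192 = -11.64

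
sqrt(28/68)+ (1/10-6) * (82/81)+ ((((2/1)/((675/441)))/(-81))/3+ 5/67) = -7208726/1221075+ sqrt(119)/17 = -5.26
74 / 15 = 4.93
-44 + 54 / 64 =-1381 / 32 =-43.16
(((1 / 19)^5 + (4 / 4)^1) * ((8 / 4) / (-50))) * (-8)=792352 / 2476099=0.32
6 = 6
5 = 5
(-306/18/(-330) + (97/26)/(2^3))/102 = 17773/3500640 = 0.01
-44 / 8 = -5.50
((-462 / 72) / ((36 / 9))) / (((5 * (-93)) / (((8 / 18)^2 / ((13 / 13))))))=0.00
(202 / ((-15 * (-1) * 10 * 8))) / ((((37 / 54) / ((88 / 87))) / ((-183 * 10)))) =-2439756 / 5365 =-454.75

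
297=297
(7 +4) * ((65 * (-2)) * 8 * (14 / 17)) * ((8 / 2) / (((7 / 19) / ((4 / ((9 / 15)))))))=-34777600 / 51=-681913.73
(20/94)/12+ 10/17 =2905/4794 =0.61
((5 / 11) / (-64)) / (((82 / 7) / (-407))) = 1295 / 5248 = 0.25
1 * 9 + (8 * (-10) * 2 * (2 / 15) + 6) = -19 / 3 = -6.33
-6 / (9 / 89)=-178 / 3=-59.33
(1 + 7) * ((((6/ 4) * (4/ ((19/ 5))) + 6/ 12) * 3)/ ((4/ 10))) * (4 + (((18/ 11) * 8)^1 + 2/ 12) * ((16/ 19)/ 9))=23361880/ 35739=653.68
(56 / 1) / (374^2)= 14 / 34969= 0.00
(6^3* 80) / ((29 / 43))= 743040 / 29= 25622.07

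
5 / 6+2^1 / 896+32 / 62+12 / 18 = 28031 / 13888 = 2.02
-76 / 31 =-2.45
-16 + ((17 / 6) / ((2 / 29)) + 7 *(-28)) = -2051 / 12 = -170.92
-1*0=0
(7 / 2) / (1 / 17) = 119 / 2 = 59.50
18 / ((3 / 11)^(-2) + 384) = 162 / 3577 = 0.05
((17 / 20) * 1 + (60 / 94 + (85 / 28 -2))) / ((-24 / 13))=-2249 / 1645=-1.37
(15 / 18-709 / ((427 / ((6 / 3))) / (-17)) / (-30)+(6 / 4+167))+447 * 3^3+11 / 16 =418020669 / 34160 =12237.14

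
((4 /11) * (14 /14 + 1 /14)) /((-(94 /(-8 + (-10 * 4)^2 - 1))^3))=-60409021065 /31977484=-1889.11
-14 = -14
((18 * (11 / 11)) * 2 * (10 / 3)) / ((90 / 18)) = 24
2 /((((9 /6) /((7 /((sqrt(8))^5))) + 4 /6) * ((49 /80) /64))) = -15360 /165839 + 4423680 * sqrt(2) /1160873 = 5.30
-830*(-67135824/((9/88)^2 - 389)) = -86303370295296/602467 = -143249954.43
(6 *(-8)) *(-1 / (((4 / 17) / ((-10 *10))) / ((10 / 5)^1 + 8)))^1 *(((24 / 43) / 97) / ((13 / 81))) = -396576000 / 54223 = -7313.80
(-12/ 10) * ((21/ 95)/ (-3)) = 42/ 475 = 0.09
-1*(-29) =29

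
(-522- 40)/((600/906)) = -42431/50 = -848.62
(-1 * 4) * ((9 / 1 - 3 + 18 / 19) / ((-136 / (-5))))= -330 / 323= -1.02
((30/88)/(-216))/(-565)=0.00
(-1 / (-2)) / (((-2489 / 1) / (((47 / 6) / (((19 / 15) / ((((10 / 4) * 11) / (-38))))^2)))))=-10663125 / 20759614016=-0.00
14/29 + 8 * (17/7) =4042/203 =19.91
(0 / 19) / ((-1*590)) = 0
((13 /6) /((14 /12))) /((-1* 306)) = -13 /2142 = -0.01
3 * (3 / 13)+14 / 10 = 136 / 65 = 2.09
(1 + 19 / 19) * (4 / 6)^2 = 8 / 9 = 0.89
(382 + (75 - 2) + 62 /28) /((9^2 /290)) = 928145 /567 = 1636.94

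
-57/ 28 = -2.04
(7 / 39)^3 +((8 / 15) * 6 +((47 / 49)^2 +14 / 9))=4045844144 / 712124595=5.68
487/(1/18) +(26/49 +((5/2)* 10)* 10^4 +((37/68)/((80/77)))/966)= 258766.53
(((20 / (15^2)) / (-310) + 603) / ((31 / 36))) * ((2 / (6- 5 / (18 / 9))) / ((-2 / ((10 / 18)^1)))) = -33647384 / 302715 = -111.15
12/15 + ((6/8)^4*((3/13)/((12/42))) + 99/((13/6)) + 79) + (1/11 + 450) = 210803059/366080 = 575.84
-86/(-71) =1.21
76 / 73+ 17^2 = 21173 / 73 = 290.04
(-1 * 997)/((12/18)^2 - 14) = 8973/122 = 73.55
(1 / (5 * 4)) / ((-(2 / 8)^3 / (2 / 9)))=-32 / 45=-0.71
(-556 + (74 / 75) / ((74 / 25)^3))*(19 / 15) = -173533517 / 246420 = -704.22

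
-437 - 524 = -961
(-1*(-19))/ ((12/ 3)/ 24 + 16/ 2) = 2.33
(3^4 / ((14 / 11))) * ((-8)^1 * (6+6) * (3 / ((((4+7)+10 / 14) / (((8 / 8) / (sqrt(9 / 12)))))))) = -42768 * sqrt(3) / 41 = -1806.74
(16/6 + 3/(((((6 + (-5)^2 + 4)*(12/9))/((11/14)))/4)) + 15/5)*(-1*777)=-319199/70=-4559.99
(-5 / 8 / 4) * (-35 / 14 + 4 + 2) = -35 / 64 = -0.55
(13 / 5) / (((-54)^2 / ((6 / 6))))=13 / 14580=0.00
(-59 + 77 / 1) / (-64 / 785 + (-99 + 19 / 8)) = -37680 / 202439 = -0.19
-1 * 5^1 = -5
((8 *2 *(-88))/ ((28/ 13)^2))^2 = 221176384/ 2401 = 92118.44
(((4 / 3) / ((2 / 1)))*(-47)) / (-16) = 47 / 24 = 1.96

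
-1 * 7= -7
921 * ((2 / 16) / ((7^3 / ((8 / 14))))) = 921 / 4802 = 0.19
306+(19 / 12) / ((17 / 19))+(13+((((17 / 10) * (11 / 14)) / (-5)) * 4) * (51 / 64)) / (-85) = 51681283 / 168000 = 307.63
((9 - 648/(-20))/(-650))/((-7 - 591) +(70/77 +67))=2277/18950750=0.00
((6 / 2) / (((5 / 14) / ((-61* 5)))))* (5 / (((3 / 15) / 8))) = -512400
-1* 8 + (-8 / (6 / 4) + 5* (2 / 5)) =-34 / 3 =-11.33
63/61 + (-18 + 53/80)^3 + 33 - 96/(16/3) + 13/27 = -4380710854141/843264000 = -5194.95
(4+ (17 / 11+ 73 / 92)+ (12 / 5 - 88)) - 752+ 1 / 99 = -3441379 / 4140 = -831.25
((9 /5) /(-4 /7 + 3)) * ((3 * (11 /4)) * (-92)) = -47817 /85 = -562.55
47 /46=1.02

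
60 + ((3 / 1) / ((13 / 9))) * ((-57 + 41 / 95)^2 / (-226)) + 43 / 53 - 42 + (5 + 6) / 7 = -44389942496 / 4918615975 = -9.02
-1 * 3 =-3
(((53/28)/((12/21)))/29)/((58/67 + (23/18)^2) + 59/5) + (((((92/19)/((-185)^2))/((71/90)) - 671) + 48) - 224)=-1407989769921058633/1662341614912060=-846.99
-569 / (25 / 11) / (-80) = 6259 / 2000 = 3.13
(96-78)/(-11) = -18/11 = -1.64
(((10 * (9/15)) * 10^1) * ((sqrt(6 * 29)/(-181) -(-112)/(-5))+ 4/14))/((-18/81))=270 * sqrt(174)/181+ 41796/7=5990.53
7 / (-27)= -7 / 27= -0.26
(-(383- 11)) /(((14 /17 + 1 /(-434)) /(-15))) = 41169240 /6059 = 6794.73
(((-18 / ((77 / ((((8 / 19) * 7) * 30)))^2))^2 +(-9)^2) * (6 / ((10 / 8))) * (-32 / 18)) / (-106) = 26229432547008 / 505627886665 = 51.87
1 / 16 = 0.06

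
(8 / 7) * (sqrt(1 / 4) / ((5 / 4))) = 16 / 35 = 0.46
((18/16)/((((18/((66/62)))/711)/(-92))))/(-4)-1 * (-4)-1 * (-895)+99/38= 1989.61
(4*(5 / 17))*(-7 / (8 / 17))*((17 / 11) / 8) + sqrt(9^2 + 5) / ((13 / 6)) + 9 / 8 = -397 / 176 + 6*sqrt(86) / 13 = 2.02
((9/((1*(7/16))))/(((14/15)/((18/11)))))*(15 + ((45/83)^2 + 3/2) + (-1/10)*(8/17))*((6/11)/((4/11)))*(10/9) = 63545416920/63123907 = 1006.68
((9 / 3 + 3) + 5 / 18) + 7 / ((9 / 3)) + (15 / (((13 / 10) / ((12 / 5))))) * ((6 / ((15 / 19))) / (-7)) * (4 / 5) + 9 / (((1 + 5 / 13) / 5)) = 69854 / 4095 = 17.06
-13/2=-6.50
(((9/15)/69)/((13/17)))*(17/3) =289/4485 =0.06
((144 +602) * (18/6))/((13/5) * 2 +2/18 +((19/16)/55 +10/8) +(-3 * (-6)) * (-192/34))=-60264864/2559893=-23.54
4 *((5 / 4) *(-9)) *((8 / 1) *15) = -5400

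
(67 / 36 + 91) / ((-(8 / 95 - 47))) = 317585 / 160452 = 1.98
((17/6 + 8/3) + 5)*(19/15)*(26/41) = 1729/205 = 8.43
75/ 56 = 1.34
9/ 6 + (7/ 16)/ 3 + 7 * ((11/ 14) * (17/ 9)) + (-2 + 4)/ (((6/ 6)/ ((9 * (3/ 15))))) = 11257/ 720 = 15.63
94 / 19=4.95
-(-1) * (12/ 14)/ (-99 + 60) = -2/ 91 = -0.02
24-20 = 4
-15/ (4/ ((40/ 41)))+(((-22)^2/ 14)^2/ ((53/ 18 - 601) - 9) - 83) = -1945578151/ 21952343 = -88.63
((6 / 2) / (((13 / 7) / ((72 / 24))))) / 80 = 63 / 1040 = 0.06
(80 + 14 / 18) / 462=727 / 4158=0.17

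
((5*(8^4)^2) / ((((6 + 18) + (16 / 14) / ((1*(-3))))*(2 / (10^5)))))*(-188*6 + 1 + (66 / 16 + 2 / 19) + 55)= -111683862528000000 / 589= -189616065412563.67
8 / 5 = 1.60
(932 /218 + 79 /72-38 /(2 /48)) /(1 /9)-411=-7473605 /872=-8570.65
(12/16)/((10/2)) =3/20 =0.15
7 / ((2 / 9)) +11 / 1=85 / 2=42.50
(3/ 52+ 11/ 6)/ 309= 295/ 48204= 0.01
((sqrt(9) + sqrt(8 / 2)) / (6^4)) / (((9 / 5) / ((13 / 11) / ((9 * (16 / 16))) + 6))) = 15175 / 1154736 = 0.01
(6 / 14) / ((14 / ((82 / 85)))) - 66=-274767 / 4165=-65.97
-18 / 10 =-1.80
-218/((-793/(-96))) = -20928/793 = -26.39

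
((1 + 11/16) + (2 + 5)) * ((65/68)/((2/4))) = 9035/544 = 16.61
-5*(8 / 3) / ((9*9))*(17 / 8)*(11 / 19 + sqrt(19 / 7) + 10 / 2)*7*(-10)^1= 850*sqrt(133) / 243 + 630700 / 4617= 176.94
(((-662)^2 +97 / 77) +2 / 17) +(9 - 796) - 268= 572282204 / 1309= 437190.38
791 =791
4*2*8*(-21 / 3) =-448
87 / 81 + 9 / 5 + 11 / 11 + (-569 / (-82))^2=47224387 / 907740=52.02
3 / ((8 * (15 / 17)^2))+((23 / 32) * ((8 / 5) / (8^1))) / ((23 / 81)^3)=8583139 / 1269600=6.76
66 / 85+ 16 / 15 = 94 / 51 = 1.84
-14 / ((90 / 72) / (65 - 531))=26096 / 5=5219.20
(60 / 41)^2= 3600 / 1681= 2.14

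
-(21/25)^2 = -441/625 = -0.71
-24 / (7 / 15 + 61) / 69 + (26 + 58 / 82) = 11607825 / 434723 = 26.70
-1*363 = -363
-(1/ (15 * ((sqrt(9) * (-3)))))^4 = -1/ 332150625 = -0.00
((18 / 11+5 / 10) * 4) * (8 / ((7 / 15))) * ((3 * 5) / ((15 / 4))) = 45120 / 77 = 585.97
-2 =-2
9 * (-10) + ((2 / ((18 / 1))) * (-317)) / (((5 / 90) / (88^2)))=-4909786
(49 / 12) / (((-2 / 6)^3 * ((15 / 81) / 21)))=-250047 / 20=-12502.35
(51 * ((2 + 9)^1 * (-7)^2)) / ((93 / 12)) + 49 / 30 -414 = 2915179 / 930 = 3134.60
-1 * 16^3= -4096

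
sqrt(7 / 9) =sqrt(7) / 3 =0.88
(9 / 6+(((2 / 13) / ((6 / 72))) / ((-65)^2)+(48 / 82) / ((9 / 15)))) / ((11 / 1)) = 11151743 / 49542350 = 0.23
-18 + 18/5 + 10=-22/5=-4.40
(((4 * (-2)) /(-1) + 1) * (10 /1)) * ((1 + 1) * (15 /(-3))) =-900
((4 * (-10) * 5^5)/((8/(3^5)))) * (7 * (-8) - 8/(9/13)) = 256500000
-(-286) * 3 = 858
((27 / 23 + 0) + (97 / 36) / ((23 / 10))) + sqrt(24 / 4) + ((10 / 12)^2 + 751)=sqrt(6) + 208115 / 276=756.49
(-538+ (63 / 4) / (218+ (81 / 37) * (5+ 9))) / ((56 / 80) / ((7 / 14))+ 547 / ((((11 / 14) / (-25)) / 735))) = 217756759 / 5178339033280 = 0.00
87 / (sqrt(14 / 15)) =87*sqrt(210) / 14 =90.05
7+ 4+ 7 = 18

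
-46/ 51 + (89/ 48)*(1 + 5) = 10.22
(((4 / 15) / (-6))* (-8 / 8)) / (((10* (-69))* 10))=-1 / 155250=-0.00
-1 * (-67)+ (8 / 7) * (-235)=-1411 / 7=-201.57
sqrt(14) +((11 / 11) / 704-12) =-8447 / 704 +sqrt(14) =-8.26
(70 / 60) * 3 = 7 / 2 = 3.50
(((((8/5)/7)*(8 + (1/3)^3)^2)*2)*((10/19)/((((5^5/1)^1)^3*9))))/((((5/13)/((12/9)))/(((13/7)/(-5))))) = -20788352/285321807861328125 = -0.00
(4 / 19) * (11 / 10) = 0.23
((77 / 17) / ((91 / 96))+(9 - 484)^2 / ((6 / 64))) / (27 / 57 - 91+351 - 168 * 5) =-4152.83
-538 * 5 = -2690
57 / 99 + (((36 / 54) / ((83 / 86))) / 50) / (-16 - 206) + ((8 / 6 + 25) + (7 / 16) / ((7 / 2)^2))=5734388281 / 212820300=26.94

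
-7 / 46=-0.15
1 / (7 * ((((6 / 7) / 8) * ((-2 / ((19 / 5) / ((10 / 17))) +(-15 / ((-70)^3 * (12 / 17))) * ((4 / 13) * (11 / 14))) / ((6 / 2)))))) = -16130878400 / 1248459599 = -12.92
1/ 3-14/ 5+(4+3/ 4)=137/ 60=2.28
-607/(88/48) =-331.09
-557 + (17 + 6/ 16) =-4317/ 8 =-539.62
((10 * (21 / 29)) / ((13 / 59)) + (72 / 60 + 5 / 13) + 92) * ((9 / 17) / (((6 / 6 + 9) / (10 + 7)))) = 2145213 / 18850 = 113.80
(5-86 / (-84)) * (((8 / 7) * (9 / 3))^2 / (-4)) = -17.70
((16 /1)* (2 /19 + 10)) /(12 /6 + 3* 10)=96 /19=5.05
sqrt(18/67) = 0.52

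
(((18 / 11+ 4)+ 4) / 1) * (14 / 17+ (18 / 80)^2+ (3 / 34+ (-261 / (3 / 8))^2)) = 4668018.00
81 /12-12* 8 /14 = -0.11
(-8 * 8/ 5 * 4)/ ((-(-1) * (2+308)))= -128/ 775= -0.17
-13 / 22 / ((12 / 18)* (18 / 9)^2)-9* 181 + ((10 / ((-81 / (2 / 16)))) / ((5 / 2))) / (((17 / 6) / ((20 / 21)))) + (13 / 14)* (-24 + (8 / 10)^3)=-350114957693 / 212058000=-1651.03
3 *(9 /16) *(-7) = -189 /16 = -11.81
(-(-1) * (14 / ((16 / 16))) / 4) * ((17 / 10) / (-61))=-119 / 1220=-0.10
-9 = -9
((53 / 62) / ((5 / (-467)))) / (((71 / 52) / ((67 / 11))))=-43116242 / 121055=-356.17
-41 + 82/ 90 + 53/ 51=-29873/ 765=-39.05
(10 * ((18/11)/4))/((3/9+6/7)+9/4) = 3780/3179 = 1.19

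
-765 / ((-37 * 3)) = 255 / 37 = 6.89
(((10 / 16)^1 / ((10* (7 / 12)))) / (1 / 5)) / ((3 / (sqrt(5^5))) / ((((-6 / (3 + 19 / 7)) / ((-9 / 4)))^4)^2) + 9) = -23737807549715 / 2403725731602288 + 9380669484375* sqrt(5) / 801241910534096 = 0.02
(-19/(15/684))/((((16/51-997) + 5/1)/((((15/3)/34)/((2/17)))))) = 55233/50576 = 1.09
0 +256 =256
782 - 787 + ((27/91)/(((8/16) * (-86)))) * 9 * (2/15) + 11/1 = 117228/19565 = 5.99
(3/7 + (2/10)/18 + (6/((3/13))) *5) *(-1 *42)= -82177/15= -5478.47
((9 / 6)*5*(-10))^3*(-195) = 82265625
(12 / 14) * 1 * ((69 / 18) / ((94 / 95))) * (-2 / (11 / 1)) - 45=-45.60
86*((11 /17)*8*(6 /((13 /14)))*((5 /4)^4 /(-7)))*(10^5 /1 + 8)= -22173648750 /221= -100333252.26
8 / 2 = 4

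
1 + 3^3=28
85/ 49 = 1.73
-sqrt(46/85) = -sqrt(3910)/85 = -0.74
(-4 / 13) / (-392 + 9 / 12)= 16 / 20345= 0.00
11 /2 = 5.50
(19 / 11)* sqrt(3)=19* sqrt(3) / 11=2.99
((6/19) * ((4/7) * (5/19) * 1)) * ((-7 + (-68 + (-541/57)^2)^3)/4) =3691179652720060/28889040732741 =127.77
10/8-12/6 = -3/4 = -0.75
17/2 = 8.50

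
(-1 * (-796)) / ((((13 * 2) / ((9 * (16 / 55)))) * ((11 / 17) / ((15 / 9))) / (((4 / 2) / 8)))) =81192 / 1573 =51.62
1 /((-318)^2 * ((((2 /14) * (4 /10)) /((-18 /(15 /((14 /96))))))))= -0.00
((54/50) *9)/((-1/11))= -2673/25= -106.92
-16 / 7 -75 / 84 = -89 / 28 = -3.18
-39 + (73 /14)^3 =282001 /2744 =102.77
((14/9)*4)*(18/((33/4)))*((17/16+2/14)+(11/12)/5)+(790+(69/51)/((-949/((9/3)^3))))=6459055411/7985835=808.81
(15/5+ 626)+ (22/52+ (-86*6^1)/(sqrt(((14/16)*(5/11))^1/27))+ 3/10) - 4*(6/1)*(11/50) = 202944/325 - 3096*sqrt(2310)/35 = -3627.02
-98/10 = -49/5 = -9.80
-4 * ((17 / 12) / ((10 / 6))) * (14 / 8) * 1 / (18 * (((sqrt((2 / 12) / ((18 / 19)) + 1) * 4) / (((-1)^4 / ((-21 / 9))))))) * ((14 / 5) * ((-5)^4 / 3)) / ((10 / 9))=1785 * sqrt(381) / 2032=17.15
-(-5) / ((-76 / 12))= -15 / 19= -0.79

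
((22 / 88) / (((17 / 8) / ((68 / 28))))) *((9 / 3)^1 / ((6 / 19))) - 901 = -6288 / 7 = -898.29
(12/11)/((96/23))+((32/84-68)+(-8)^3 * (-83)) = 78408131/1848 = 42428.64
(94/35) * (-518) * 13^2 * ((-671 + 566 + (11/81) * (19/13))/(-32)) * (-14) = 4365931661/405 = 10780078.18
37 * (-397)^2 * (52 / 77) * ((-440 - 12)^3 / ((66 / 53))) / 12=-185518518834834848 / 7623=-24336680943832.46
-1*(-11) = 11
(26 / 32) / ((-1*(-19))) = 13 / 304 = 0.04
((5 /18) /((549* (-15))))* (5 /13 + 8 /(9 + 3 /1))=-41 /1156194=-0.00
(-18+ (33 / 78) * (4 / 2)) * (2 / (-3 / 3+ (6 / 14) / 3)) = 1561 / 39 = 40.03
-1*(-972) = 972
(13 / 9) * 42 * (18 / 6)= 182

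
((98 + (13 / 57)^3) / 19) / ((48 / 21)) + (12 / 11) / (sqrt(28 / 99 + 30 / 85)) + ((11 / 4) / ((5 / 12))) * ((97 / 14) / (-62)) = 18 * sqrt(200090) / 5885 + 92804675777 / 61084059120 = 2.89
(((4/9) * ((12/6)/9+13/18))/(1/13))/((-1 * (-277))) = 442/22437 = 0.02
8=8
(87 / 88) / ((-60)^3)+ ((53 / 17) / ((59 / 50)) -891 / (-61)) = 6686524753693 / 387655488000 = 17.25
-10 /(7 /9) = -90 /7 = -12.86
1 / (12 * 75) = 0.00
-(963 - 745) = -218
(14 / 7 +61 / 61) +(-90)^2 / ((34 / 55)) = 222801 / 17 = 13105.94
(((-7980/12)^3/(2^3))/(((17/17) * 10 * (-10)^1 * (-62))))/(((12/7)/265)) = -21820708175/23808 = -916528.40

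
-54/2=-27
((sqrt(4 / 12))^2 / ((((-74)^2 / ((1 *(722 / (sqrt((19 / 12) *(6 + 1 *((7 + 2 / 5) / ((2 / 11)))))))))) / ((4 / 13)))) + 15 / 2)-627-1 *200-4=-1647 / 2 + 76 *sqrt(266190) / 24933597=-823.50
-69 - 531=-600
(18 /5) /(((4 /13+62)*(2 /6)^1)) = 13 /75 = 0.17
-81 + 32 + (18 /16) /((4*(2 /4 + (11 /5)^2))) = -69701 /1424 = -48.95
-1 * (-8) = 8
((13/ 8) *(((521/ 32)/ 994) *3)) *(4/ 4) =20319/ 254464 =0.08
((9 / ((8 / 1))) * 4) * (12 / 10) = 27 / 5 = 5.40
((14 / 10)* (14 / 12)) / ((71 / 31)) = 1519 / 2130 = 0.71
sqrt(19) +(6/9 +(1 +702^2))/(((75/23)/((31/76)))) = sqrt(19) +1054111321/17100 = 61648.30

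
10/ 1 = 10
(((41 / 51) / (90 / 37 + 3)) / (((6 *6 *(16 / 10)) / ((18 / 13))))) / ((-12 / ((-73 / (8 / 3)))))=553705 / 68230656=0.01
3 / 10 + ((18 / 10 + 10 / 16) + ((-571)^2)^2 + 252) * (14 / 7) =4252109357423 / 20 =212605467871.15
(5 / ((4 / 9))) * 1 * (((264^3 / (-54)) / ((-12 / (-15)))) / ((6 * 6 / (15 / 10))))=-199650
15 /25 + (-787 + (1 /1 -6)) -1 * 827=-8092 /5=-1618.40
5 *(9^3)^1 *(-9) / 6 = -10935 / 2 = -5467.50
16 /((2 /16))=128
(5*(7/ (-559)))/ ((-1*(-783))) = -35/ 437697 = -0.00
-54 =-54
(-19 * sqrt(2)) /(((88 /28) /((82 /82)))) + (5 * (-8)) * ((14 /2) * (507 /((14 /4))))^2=-41127840- 133 * sqrt(2) /22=-41127848.55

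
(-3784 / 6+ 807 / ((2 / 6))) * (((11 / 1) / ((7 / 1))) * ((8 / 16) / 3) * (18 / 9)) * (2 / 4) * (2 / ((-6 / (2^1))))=-59081 / 189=-312.60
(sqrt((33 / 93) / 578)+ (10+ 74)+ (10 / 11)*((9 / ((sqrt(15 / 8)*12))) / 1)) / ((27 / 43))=134.61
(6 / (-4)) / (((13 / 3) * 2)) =-9 / 52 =-0.17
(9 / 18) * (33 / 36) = 11 / 24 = 0.46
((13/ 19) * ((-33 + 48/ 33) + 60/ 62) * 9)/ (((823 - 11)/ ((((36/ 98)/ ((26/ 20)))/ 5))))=-844587/ 64446613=-0.01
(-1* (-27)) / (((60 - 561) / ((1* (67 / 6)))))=-201 / 334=-0.60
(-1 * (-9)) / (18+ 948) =3 / 322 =0.01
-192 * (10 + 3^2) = -3648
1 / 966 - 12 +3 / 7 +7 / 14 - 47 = -28048 / 483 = -58.07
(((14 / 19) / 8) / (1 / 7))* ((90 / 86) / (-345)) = -147 / 75164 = -0.00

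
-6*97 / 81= -194 / 27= -7.19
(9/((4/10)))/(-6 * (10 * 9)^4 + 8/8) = -45/787319998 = -0.00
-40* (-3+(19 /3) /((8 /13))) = -875 /3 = -291.67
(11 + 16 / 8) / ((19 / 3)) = 39 / 19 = 2.05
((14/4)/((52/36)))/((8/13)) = 63/16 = 3.94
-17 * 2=-34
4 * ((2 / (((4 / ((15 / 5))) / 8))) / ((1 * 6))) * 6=48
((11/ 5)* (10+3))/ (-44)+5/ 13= -69/ 260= -0.27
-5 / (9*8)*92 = -115 / 18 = -6.39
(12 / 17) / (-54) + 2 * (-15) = -4592 / 153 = -30.01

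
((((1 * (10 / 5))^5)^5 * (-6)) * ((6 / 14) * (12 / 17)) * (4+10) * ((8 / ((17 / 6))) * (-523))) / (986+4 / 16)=485193865494528 / 380035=1276708370.27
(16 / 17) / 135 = 16 / 2295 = 0.01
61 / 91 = 0.67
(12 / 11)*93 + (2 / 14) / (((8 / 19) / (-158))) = 14737 / 308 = 47.85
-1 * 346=-346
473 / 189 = 2.50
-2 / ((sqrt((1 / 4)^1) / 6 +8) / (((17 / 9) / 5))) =-136 / 1455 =-0.09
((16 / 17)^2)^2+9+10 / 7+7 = 10648314 / 584647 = 18.21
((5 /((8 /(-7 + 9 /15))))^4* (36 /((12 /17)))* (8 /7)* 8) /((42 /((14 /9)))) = 278528 /63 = 4421.08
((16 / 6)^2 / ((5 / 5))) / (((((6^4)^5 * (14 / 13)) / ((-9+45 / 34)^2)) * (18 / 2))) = 10933 / 924551065530925056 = 0.00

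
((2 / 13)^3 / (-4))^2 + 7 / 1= 33787667 / 4826809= 7.00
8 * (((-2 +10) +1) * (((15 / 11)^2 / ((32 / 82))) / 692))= 83025 / 167464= 0.50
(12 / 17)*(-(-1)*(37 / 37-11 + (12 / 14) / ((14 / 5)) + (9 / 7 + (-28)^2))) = 456048 / 833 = 547.48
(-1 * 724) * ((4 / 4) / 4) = -181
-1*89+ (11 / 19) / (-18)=-30449 / 342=-89.03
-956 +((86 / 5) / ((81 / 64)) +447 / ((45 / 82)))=-10358 / 81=-127.88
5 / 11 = 0.45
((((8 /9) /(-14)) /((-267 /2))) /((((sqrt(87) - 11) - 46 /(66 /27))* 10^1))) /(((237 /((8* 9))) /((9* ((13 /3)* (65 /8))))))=-2439008 /14330563107 - 81796* sqrt(87) /14330563107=-0.00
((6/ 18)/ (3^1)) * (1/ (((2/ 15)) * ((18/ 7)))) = 35/ 108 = 0.32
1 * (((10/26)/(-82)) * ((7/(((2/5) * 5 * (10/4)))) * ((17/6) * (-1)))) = 119/6396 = 0.02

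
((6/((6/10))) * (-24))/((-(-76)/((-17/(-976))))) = -255/4636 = -0.06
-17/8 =-2.12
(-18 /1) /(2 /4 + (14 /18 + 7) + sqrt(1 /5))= -241380 /110681 + 5832 * sqrt(5) /110681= -2.06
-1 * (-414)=414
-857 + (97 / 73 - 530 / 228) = -858.00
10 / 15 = 2 / 3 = 0.67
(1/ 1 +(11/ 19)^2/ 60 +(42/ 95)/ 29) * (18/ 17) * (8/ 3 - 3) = -128245/ 355946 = -0.36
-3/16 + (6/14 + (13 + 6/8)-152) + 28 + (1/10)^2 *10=-61549/560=-109.91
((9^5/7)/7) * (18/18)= 59049/49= 1205.08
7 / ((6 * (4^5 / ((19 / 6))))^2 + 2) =2527 / 1358955218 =0.00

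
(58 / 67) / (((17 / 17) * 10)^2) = 0.01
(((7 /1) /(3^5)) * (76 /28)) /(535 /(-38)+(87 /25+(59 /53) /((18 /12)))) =-956650 /120598551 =-0.01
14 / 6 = 7 / 3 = 2.33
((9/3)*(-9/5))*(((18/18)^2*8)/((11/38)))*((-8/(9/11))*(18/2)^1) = 65664/5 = 13132.80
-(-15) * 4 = 60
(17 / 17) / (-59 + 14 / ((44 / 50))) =-11 / 474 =-0.02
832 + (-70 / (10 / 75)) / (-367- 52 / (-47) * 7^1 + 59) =560279 / 672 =833.75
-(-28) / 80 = 7 / 20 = 0.35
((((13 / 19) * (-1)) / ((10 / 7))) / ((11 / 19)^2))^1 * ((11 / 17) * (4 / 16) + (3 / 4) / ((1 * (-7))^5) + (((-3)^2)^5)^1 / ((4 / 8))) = -168753.49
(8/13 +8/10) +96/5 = 268/13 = 20.62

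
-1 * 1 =-1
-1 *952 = -952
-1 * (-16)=16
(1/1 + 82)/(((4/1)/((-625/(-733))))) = 51875/2932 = 17.69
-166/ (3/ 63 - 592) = 3486/ 12431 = 0.28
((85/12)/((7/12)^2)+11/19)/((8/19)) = 19919/392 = 50.81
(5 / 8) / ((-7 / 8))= -5 / 7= -0.71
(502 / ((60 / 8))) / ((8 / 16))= 2008 / 15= 133.87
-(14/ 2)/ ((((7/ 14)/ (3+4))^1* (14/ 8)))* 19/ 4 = -266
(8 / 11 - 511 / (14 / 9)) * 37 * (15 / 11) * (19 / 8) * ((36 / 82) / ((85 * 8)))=-136871991 / 5397568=-25.36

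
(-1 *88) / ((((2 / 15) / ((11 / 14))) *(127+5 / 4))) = -4840 / 1197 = -4.04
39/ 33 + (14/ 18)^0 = 24/ 11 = 2.18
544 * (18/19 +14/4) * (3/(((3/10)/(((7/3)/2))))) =1608880/57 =28225.96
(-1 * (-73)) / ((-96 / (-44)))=803 / 24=33.46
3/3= 1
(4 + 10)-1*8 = 6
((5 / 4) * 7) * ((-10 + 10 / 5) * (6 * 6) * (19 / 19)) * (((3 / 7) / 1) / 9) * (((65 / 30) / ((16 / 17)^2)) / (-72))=18785 / 4608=4.08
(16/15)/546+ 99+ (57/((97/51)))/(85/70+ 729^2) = 15399270083419/155545024635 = 99.00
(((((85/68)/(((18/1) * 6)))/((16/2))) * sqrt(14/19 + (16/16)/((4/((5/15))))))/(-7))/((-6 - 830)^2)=-5 * sqrt(10659)/1927476891648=-0.00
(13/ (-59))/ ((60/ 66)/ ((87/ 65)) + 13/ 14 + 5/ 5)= -174174/ 2061401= -0.08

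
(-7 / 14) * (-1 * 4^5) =512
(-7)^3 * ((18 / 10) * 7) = -21609 / 5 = -4321.80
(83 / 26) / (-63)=-83 / 1638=-0.05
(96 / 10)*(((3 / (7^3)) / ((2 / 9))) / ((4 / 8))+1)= 10.36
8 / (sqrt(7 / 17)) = 8*sqrt(119) / 7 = 12.47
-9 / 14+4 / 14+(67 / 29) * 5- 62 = -20627 / 406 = -50.81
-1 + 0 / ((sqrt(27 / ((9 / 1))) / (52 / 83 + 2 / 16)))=-1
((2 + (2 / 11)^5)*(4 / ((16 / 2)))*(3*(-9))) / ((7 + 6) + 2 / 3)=-1.98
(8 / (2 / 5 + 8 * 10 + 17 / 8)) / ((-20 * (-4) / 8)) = 32 / 3301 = 0.01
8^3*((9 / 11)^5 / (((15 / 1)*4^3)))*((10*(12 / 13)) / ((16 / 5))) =1180980 / 2093663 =0.56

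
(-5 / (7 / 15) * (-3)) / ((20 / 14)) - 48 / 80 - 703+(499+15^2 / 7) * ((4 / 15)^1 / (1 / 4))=-4811 / 42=-114.55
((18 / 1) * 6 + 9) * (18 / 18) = 117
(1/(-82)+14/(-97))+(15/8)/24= -19955/254528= -0.08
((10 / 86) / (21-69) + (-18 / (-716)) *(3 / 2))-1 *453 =-167350531 / 369456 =-452.96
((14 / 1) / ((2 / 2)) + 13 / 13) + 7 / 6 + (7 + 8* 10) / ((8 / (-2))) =-67 / 12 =-5.58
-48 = -48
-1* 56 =-56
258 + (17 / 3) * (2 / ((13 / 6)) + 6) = 3864 / 13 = 297.23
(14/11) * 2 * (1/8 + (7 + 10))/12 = 959/264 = 3.63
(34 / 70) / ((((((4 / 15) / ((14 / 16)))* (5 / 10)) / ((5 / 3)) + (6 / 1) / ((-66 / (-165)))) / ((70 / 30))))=0.08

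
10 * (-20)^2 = 4000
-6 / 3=-2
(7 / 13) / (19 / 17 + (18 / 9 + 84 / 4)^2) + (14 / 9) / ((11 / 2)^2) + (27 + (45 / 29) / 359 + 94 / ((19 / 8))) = 560562742664741 / 8412347567052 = 66.64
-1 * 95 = -95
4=4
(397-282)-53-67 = -5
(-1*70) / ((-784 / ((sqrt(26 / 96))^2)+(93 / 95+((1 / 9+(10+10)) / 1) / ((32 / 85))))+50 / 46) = 572644800 / 23227153619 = 0.02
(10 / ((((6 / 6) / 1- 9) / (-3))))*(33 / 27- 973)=-21865 / 6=-3644.17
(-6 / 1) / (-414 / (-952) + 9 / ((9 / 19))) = -2856 / 9251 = -0.31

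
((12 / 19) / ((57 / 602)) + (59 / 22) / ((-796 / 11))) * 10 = 19061185 / 287356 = 66.33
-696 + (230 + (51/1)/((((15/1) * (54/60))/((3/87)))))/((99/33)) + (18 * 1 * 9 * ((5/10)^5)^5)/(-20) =-162706783008703/262731202560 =-619.29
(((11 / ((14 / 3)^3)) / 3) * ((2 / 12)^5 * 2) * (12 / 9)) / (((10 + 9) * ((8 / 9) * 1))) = 11 / 15015168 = 0.00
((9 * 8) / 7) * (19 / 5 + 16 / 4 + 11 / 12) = 3138 / 35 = 89.66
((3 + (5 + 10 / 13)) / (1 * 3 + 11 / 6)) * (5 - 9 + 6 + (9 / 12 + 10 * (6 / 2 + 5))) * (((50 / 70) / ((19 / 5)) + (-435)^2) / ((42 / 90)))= 1124585160750 / 18473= 60877234.92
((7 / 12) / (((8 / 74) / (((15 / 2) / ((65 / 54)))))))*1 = 33.62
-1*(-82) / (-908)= -41 / 454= -0.09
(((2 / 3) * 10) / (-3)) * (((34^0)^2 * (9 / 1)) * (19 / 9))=-380 / 9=-42.22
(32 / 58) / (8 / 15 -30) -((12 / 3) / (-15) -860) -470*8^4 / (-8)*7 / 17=9608434336 / 96135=99947.31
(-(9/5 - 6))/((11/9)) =189/55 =3.44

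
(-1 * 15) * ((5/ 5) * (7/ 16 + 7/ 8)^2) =-6615/ 256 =-25.84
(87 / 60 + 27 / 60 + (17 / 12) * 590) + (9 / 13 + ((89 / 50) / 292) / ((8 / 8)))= 477403031 / 569400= 838.43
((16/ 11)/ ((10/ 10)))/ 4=4/ 11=0.36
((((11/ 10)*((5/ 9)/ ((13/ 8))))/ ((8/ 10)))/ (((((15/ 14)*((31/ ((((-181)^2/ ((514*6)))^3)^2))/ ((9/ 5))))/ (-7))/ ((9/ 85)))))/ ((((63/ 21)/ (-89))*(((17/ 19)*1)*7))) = 160981967582864803543206894906127/ 1252561671675616876979558400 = 128522.19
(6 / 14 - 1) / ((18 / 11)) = -22 / 63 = -0.35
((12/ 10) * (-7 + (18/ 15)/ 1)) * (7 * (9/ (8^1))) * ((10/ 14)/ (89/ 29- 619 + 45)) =7569/ 110380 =0.07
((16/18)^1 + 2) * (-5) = -130/9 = -14.44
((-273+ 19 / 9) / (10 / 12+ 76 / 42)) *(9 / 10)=-17066 / 185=-92.25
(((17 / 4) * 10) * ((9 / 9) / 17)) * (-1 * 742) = -1855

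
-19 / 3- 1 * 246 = -757 / 3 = -252.33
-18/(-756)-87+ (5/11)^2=-440963/5082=-86.77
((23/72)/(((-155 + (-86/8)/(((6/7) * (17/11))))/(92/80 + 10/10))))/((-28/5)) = 16813/22361136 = 0.00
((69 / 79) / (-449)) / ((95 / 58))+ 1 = 3365743 / 3369745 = 1.00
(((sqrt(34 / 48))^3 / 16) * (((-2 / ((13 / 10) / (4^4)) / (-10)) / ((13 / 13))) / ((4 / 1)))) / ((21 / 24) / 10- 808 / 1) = -340 * sqrt(102) / 7562061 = -0.00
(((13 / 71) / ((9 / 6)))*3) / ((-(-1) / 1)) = 26 / 71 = 0.37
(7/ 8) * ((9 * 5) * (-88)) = -3465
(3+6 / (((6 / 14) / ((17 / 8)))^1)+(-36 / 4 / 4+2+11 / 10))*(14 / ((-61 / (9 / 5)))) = -21168 / 1525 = -13.88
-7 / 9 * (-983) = 6881 / 9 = 764.56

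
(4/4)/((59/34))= 0.58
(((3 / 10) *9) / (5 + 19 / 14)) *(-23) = -9.77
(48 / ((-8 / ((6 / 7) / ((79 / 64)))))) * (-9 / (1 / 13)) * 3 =808704 / 553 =1462.39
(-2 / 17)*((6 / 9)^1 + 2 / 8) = -11 / 102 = -0.11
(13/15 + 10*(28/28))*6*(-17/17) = -326/5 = -65.20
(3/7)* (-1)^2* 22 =66/7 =9.43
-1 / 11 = -0.09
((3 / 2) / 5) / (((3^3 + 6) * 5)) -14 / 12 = -1.16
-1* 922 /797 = -1.16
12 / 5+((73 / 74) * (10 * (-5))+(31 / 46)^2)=-46.47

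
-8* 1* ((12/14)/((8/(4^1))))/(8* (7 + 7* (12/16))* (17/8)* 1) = -96/5831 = -0.02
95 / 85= 19 / 17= 1.12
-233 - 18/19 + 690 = 8665/19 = 456.05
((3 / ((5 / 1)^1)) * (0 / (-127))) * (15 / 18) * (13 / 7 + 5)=0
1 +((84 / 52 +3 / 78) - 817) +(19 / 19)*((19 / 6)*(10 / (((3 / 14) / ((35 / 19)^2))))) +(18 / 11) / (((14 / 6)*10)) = -535446913 / 1711710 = -312.81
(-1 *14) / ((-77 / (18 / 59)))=36 / 649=0.06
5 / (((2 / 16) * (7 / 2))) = 80 / 7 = 11.43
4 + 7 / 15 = 67 / 15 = 4.47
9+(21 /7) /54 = 9.06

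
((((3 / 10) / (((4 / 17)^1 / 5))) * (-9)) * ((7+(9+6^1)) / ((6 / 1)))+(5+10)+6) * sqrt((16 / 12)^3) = -505 * sqrt(3) / 3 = -291.56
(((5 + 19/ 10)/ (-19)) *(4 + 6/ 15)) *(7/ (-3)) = 3.73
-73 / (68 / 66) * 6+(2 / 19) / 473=-64949015 / 152779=-425.12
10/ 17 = 0.59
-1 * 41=-41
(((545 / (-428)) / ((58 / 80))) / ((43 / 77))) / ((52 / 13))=-209825 / 266858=-0.79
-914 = -914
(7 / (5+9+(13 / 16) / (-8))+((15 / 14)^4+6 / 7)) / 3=183061523 / 205026192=0.89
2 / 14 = 1 / 7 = 0.14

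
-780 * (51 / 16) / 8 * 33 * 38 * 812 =-1265809545 / 4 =-316452386.25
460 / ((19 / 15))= 6900 / 19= 363.16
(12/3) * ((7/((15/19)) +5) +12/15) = 176/3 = 58.67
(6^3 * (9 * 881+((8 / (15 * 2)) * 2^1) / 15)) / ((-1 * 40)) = -5352099 / 125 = -42816.79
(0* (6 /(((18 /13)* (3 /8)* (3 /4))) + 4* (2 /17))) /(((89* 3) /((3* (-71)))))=0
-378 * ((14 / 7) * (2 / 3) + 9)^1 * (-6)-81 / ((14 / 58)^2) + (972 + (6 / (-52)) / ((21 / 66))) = 14662092 / 637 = 23017.41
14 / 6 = 7 / 3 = 2.33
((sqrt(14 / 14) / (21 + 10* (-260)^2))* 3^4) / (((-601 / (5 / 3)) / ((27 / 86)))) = -3645 / 34940821406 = -0.00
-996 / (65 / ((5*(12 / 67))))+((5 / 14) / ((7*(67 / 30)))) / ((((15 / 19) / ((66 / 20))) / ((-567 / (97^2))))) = -1575049383 / 114733346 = -13.73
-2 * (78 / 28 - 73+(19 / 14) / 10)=9811 / 70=140.16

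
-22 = -22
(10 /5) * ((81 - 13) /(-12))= -34 /3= -11.33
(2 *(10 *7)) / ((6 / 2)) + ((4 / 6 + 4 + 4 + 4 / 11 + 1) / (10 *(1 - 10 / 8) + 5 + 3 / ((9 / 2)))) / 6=29591 / 627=47.19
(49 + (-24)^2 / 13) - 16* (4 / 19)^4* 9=157600141 / 1694173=93.02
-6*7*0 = 0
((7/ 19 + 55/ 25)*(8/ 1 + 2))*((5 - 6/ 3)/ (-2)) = -732/ 19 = -38.53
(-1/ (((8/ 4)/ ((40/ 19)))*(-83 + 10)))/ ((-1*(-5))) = 4/ 1387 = 0.00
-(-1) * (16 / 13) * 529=651.08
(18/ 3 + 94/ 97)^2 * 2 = 913952/ 9409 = 97.14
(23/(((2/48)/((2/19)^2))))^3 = 10764582912/47045881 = 228.81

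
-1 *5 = -5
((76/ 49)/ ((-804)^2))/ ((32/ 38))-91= -11529475415/ 126697536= -91.00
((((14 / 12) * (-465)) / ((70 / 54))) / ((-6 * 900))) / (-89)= -31 / 35600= -0.00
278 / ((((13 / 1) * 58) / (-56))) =-20.65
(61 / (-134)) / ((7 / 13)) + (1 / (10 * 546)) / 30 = -9278033 / 10974600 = -0.85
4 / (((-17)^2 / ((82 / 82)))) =4 / 289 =0.01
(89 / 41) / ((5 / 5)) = 89 / 41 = 2.17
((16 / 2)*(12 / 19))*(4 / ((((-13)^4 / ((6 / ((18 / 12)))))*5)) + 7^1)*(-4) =-383865984 / 2713295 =-141.48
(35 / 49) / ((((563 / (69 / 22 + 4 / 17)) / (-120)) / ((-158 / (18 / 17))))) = 9961900 / 130053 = 76.60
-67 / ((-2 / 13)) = 871 / 2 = 435.50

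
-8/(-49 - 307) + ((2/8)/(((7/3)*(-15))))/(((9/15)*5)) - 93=-3475589/37380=-92.98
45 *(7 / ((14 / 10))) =225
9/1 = 9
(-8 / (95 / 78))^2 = 43.14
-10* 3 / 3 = -10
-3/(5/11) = -33/5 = -6.60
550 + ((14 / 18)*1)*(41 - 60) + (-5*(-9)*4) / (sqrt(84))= 30*sqrt(21) / 7 + 4817 / 9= 554.86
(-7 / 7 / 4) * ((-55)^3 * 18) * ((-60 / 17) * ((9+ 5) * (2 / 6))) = -209632500 / 17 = -12331323.53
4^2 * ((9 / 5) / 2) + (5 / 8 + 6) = 841 / 40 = 21.02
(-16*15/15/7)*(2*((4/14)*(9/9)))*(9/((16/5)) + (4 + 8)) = -948/49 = -19.35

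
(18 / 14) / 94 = 9 / 658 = 0.01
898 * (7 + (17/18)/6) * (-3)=-347077/18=-19282.06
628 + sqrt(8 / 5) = 2* sqrt(10) / 5 + 628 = 629.26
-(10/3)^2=-100/9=-11.11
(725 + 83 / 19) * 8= 110864 / 19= 5834.95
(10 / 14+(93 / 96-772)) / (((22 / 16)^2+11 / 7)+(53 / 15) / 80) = -25882650 / 117809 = -219.70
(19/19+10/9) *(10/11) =190/99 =1.92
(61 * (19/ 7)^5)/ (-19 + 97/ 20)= -3020840780/ 4756381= -635.11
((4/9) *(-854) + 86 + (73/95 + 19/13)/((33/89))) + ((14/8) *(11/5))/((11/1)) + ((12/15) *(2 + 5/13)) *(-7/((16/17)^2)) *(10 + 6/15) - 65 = -4978375729/9781200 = -508.97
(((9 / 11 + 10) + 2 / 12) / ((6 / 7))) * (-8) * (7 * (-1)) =71050 / 99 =717.68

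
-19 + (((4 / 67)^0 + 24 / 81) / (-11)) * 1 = -5678 / 297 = -19.12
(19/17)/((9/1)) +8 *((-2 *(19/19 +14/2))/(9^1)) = -719/51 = -14.10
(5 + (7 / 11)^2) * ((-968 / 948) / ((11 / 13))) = -5668 / 869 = -6.52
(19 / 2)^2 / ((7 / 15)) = 5415 / 28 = 193.39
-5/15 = -1/3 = -0.33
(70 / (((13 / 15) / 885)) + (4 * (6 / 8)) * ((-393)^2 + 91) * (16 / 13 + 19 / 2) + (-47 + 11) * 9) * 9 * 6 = 272492424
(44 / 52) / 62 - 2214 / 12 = -74348 / 403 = -184.49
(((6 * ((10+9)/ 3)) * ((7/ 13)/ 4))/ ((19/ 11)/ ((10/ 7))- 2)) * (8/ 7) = -8360/ 1131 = -7.39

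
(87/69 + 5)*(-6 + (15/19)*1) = -14256/437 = -32.62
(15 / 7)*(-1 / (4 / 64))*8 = -1920 / 7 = -274.29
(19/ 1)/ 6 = 19/ 6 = 3.17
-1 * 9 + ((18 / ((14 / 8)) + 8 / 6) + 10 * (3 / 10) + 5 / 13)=1639 / 273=6.00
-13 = -13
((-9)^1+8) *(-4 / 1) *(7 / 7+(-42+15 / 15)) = -160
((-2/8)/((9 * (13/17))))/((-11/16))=68/1287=0.05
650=650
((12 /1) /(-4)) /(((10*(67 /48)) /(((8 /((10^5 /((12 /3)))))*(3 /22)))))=-108 /11515625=-0.00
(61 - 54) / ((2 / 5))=17.50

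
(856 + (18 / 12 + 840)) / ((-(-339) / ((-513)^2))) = 297819585 / 226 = 1317785.77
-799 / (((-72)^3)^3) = 799 / 51998697814228992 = 0.00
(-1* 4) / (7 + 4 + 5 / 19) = -38 / 107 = -0.36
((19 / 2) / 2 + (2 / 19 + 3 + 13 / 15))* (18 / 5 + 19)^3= 14346724871 / 142500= 100678.77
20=20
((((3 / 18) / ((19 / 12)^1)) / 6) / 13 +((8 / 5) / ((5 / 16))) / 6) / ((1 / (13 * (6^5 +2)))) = 123149074 / 1425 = 86420.40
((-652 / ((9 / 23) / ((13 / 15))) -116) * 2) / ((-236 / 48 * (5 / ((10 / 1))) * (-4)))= -842432 / 2655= -317.30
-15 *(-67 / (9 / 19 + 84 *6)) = 1273 / 639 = 1.99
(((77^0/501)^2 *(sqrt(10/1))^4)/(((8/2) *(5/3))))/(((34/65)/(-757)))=-246025/2844678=-0.09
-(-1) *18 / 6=3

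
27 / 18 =3 / 2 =1.50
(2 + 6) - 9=-1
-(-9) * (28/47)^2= 7056/2209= 3.19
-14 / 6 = -7 / 3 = -2.33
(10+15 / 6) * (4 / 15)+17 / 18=77 / 18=4.28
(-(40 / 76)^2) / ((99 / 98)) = -9800 / 35739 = -0.27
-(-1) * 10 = 10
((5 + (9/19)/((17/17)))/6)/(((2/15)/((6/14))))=390/133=2.93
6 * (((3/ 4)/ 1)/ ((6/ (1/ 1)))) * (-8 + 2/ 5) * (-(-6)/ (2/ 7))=-1197/ 10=-119.70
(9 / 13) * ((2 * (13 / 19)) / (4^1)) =9 / 38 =0.24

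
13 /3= 4.33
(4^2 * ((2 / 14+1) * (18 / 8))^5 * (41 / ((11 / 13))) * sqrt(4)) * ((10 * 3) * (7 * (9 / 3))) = 2900562462720 / 26411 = 109824030.24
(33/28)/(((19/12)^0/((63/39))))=99/52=1.90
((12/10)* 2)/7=12/35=0.34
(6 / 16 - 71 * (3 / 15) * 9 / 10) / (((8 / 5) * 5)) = -1.55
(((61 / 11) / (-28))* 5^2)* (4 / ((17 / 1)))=-1525 / 1309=-1.17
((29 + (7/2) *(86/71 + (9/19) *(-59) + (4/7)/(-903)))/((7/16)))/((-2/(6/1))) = 1258659016/2842343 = 442.82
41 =41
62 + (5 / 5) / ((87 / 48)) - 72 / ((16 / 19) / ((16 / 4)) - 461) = 15921242 / 253895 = 62.71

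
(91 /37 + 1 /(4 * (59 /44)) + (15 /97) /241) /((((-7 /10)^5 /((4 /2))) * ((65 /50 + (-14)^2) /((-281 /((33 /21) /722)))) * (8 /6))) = 3736486010721000000 /241747369901443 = 15456.16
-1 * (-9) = 9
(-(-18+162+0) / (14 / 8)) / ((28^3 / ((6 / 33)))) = -18 / 26411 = -0.00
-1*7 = -7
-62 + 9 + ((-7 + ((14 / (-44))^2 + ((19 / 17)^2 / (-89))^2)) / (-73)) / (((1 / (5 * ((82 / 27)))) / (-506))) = -11175256584214738 / 14343495722721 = -779.12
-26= -26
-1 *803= -803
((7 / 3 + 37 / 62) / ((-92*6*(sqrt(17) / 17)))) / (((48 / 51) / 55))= -509575*sqrt(17) / 1642752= -1.28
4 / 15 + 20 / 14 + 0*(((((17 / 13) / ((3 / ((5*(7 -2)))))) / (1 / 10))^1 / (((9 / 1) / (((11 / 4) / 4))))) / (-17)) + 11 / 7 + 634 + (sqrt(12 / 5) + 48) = 686.82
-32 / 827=-0.04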